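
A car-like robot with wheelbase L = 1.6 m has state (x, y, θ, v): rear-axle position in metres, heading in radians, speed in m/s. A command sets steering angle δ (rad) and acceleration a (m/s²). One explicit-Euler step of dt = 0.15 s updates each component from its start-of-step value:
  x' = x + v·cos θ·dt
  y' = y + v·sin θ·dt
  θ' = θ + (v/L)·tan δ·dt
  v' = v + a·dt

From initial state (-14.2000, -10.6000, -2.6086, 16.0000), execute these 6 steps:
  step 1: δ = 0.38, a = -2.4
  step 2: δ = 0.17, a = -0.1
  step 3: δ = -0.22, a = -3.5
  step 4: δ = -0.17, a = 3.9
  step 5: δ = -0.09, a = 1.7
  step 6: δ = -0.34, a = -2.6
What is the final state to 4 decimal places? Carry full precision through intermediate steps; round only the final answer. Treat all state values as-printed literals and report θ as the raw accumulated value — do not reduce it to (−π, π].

(-22.2891, -21.4317, -2.9897, 15.5500)

after step 1 (δ=0.38, a=-2.4): (-16.267097, -11.819472, -2.009481, 15.640000)
after step 2 (δ=0.17, a=-0.1): (-17.263558, -13.943332, -1.757789, 15.625000)
after step 3 (δ=-0.22, a=-3.5): (-17.699273, -16.246225, -2.085357, 15.100000)
after step 4 (δ=-0.17, a=3.9): (-18.813997, -18.217928, -2.328358, 15.685000)
after step 5 (δ=-0.09, a=1.7): (-20.430695, -19.927233, -2.461059, 15.940000)
after step 6 (δ=-0.34, a=-2.6): (-22.289068, -21.431669, -2.989675, 15.550000)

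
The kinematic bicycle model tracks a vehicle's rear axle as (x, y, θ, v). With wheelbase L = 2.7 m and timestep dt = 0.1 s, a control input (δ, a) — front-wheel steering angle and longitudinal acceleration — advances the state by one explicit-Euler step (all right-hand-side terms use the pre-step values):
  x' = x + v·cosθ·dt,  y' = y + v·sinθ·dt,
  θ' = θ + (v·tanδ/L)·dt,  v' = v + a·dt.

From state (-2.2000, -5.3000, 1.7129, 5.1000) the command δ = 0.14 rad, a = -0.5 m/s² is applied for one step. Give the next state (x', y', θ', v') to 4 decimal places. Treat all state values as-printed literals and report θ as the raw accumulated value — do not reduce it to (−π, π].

(-2.2722, -4.7951, 1.7395, 5.0500)

x' = -2.2000 + 5.1000·cos(1.7129)·0.1 = -2.2722
y' = -5.3000 + 5.1000·sin(1.7129)·0.1 = -4.7951
θ' = 1.7129 + (5.1000/2.7)·tan(0.14)·0.1 = 1.7395
v' = 5.1000 − 0.5000·0.1 = 5.0500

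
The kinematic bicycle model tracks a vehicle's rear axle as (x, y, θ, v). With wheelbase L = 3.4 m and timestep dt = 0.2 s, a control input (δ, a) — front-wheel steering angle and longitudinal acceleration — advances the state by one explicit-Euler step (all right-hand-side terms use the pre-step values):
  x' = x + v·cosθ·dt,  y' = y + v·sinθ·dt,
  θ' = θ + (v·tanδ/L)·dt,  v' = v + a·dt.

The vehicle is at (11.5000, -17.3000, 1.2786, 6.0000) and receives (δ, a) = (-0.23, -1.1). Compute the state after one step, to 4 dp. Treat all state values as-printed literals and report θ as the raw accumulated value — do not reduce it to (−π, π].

(11.8457, -16.1509, 1.1960, 5.7800)

x' = 11.5000 + 6.0000·cos(1.2786)·0.2 = 11.8457
y' = -17.3000 + 6.0000·sin(1.2786)·0.2 = -16.1509
θ' = 1.2786 + (6.0000/3.4)·tan(-0.23)·0.2 = 1.1960
v' = 6.0000 − 1.1000·0.2 = 5.7800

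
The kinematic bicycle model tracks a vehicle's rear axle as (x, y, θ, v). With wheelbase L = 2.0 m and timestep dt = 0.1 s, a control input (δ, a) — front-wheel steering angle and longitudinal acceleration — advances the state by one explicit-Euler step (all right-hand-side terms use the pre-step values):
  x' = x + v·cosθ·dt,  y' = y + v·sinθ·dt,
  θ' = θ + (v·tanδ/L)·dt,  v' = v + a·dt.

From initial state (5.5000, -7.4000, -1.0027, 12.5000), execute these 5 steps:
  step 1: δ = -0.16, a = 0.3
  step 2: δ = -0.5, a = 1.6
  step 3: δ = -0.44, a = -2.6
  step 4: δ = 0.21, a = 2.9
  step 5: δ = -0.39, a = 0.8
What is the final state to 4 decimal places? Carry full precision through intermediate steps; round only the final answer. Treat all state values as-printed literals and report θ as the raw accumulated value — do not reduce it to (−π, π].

after step 1 (δ=-0.16, a=0.3): (6.172535, -8.453658, -1.103562, 12.530000)
after step 2 (δ=-0.5, a=1.6): (6.736910, -9.572359, -1.445821, 12.690000)
after step 3 (δ=-0.44, a=-2.6): (6.895092, -10.831461, -1.744531, 12.430000)
after step 4 (δ=0.21, a=2.9): (6.680224, -12.055749, -1.612063, 12.720000)
after step 5 (δ=-0.39, a=0.8): (6.627748, -13.326666, -1.873494, 12.800000)

(6.6277, -13.3267, -1.8735, 12.8000)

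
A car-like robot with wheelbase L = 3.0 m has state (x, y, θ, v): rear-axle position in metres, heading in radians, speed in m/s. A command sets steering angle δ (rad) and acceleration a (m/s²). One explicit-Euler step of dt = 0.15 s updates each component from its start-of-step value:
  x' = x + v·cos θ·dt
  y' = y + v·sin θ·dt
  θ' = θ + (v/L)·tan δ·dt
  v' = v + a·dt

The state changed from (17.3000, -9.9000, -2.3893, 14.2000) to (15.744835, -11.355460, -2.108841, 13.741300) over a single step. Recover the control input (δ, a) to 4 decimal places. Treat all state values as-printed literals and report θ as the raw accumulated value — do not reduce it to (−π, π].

a = (v'−v)/dt = (-0.458700)/0.15 = -3.0580
Δθ = θ'−θ = 0.280459;  (v·dt/L) = 14.2000·0.15/3.0 = 0.710000
tan δ = Δθ·L/(v·dt) = 0.395013  →  δ = 0.3762

δ = 0.3762, a = -3.0580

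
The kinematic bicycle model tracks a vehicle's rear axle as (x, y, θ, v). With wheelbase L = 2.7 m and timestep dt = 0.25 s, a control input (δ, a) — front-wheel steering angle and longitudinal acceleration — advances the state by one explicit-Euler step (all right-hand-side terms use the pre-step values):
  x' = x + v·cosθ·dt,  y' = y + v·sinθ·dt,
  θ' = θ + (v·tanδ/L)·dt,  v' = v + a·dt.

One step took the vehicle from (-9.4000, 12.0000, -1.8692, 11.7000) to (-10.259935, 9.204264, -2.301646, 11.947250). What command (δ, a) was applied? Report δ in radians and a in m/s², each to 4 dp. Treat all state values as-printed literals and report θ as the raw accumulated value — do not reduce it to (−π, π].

δ = -0.3798, a = 0.9890

a = (v'−v)/dt = (0.247250)/0.25 = 0.9890
Δθ = θ'−θ = -0.432446;  (v·dt/L) = 11.7000·0.25/2.7 = 1.083333
tan δ = Δθ·L/(v·dt) = -0.399181  →  δ = -0.3798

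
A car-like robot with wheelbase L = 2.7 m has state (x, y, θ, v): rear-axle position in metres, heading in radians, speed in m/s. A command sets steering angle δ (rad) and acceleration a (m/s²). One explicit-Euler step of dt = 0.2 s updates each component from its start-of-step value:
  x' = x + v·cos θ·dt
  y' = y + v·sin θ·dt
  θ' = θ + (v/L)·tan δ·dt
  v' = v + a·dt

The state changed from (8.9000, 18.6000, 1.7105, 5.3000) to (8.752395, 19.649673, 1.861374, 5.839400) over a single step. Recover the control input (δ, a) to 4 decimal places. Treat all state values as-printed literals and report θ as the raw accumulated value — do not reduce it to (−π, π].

a = (v'−v)/dt = (0.539400)/0.2 = 2.6970
Δθ = θ'−θ = 0.150874;  (v·dt/L) = 5.3000·0.2/2.7 = 0.392593
tan δ = Δθ·L/(v·dt) = 0.384302  →  δ = 0.3669

δ = 0.3669, a = 2.6970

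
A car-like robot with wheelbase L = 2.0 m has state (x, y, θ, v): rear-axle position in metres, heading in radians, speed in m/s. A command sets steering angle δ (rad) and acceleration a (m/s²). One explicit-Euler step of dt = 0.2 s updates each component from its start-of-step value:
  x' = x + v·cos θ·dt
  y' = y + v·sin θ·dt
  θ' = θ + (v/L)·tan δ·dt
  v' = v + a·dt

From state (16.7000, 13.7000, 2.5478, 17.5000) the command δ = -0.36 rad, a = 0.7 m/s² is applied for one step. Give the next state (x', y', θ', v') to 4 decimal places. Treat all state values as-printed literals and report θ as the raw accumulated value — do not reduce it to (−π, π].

x' = 16.7000 + 17.5000·cos(2.5478)·0.2 = 13.7991
y' = 13.7000 + 17.5000·sin(2.5478)·0.2 = 15.6583
θ' = 2.5478 + (17.5000/2.0)·tan(-0.36)·0.2 = 1.8891
v' = 17.5000 + 0.7000·0.2 = 17.6400

(13.7991, 15.6583, 1.8891, 17.6400)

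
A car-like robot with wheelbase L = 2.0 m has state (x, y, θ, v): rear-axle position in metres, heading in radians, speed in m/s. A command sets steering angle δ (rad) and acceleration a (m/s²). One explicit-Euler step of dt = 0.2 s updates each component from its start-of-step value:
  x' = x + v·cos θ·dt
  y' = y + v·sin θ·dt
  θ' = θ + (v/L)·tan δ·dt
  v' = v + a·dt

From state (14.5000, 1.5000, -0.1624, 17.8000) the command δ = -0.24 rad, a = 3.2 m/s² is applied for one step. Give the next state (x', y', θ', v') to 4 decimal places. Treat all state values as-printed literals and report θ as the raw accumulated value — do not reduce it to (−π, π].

x' = 14.5000 + 17.8000·cos(-0.1624)·0.2 = 18.0132
y' = 1.5000 + 17.8000·sin(-0.1624)·0.2 = 0.9244
θ' = -0.1624 + (17.8000/2.0)·tan(-0.24)·0.2 = -0.5980
v' = 17.8000 + 3.2000·0.2 = 18.4400

(18.0132, 0.9244, -0.5980, 18.4400)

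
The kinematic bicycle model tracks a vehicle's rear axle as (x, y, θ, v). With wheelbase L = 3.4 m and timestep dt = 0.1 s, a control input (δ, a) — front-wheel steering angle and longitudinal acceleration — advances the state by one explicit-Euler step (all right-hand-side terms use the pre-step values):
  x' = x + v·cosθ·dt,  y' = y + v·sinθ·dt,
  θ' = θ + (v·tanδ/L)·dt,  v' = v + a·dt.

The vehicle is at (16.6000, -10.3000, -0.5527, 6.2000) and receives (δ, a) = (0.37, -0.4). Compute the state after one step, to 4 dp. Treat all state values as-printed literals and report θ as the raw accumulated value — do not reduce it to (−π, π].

x' = 16.6000 + 6.2000·cos(-0.5527)·0.1 = 17.1277
y' = -10.3000 + 6.2000·sin(-0.5527)·0.1 = -10.6255
θ' = -0.5527 + (6.2000/3.4)·tan(0.37)·0.1 = -0.4820
v' = 6.2000 − 0.4000·0.1 = 6.1600

(17.1277, -10.6255, -0.4820, 6.1600)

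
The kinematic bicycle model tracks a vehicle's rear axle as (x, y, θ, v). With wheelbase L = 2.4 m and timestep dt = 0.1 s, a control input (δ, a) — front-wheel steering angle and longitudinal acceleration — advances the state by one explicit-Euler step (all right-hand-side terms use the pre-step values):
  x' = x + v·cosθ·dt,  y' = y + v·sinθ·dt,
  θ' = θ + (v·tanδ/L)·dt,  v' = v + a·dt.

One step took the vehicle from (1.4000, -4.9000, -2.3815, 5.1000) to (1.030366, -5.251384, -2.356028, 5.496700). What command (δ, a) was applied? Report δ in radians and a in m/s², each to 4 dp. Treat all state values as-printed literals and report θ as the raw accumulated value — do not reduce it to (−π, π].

δ = 0.1193, a = 3.9670

a = (v'−v)/dt = (0.396700)/0.1 = 3.9670
Δθ = θ'−θ = 0.025472;  (v·dt/L) = 5.1000·0.1/2.4 = 0.212500
tan δ = Δθ·L/(v·dt) = 0.119868  →  δ = 0.1193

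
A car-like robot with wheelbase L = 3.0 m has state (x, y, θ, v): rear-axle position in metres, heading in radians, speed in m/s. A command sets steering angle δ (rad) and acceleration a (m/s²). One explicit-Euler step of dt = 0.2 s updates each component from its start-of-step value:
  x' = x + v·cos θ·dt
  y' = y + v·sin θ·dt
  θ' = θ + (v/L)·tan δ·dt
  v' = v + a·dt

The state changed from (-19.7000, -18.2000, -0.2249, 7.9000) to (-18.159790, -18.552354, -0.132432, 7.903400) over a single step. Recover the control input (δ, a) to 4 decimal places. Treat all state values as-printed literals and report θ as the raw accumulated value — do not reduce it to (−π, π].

δ = 0.1738, a = 0.0170

a = (v'−v)/dt = (0.003400)/0.2 = 0.0170
Δθ = θ'−θ = 0.092468;  (v·dt/L) = 7.9000·0.2/3.0 = 0.526667
tan δ = Δθ·L/(v·dt) = 0.175572  →  δ = 0.1738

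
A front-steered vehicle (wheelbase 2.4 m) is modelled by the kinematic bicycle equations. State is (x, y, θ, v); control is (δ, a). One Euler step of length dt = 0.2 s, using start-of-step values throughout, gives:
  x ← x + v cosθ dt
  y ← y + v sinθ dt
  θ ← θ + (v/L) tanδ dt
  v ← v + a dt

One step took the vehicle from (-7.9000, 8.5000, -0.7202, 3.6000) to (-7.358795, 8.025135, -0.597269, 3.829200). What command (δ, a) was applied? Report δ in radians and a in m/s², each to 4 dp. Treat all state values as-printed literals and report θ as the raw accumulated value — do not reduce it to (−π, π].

a = (v'−v)/dt = (0.229200)/0.2 = 1.1460
Δθ = θ'−θ = 0.122931;  (v·dt/L) = 3.6000·0.2/2.4 = 0.300000
tan δ = Δθ·L/(v·dt) = 0.409770  →  δ = 0.3889

δ = 0.3889, a = 1.1460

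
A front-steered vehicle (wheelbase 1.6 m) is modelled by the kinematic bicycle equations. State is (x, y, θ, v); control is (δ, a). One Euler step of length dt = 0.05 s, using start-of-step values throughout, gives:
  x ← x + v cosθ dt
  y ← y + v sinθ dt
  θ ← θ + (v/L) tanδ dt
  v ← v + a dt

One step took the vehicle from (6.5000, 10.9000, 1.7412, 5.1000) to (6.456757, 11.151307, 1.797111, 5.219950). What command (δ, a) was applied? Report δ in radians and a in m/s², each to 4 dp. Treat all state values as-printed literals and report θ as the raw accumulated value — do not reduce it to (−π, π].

a = (v'−v)/dt = (0.119950)/0.05 = 2.3990
Δθ = θ'−θ = 0.055911;  (v·dt/L) = 5.1000·0.05/1.6 = 0.159375
tan δ = Δθ·L/(v·dt) = 0.350814  →  δ = 0.3374

δ = 0.3374, a = 2.3990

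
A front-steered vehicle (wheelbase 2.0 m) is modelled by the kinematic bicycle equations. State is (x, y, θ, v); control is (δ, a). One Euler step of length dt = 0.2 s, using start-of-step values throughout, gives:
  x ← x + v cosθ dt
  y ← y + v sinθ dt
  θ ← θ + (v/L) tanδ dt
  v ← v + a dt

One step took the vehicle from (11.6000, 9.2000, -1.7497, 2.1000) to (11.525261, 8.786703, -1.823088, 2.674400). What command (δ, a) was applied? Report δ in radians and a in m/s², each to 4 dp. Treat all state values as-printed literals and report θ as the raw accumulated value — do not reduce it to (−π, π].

a = (v'−v)/dt = (0.574400)/0.2 = 2.8720
Δθ = θ'−θ = -0.073388;  (v·dt/L) = 2.1000·0.2/2.0 = 0.210000
tan δ = Δθ·L/(v·dt) = -0.349467  →  δ = -0.3362

δ = -0.3362, a = 2.8720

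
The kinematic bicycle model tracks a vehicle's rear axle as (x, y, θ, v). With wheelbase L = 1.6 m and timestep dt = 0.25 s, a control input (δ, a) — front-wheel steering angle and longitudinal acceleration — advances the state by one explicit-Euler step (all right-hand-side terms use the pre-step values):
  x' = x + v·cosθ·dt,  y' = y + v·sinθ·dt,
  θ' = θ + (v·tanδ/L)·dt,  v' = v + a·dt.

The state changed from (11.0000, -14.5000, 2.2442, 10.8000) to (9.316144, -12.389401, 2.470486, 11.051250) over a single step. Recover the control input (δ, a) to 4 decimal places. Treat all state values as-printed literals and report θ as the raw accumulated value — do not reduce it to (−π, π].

a = (v'−v)/dt = (0.251250)/0.25 = 1.0050
Δθ = θ'−θ = 0.226286;  (v·dt/L) = 10.8000·0.25/1.6 = 1.687500
tan δ = Δθ·L/(v·dt) = 0.134095  →  δ = 0.1333

δ = 0.1333, a = 1.0050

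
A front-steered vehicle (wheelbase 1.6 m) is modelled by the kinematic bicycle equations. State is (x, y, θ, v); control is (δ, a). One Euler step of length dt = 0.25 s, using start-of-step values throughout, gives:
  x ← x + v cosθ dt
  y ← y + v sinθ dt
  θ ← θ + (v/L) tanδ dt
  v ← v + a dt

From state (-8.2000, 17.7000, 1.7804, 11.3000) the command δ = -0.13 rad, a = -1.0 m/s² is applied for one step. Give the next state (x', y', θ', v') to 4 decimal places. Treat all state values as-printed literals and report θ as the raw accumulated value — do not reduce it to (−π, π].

(-8.7878, 20.4632, 1.5496, 11.0500)

x' = -8.2000 + 11.3000·cos(1.7804)·0.25 = -8.7878
y' = 17.7000 + 11.3000·sin(1.7804)·0.25 = 20.4632
θ' = 1.7804 + (11.3000/1.6)·tan(-0.13)·0.25 = 1.5496
v' = 11.3000 − 1.0000·0.25 = 11.0500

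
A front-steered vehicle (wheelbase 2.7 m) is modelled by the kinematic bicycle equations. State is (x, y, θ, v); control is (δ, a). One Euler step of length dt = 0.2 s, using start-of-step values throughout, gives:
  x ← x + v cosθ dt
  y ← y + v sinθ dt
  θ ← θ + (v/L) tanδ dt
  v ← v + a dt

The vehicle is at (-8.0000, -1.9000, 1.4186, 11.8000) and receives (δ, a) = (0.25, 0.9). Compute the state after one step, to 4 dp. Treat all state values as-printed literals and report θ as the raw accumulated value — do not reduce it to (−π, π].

x' = -8.0000 + 11.8000·cos(1.4186)·0.2 = -7.6422
y' = -1.9000 + 11.8000·sin(1.4186)·0.2 = 0.4327
θ' = 1.4186 + (11.8000/2.7)·tan(0.25)·0.2 = 1.6418
v' = 11.8000 + 0.9000·0.2 = 11.9800

(-7.6422, 0.4327, 1.6418, 11.9800)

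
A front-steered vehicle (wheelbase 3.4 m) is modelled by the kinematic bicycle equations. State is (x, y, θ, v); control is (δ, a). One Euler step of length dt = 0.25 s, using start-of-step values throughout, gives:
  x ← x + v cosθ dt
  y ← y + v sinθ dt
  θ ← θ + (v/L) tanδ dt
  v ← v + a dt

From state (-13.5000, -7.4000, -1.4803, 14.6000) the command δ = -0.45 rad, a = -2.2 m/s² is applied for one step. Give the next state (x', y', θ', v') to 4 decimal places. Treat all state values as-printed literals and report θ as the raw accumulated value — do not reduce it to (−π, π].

x' = -13.5000 + 14.6000·cos(-1.4803)·0.25 = -13.1701
y' = -7.4000 + 14.6000·sin(-1.4803)·0.25 = -11.0351
θ' = -1.4803 + (14.6000/3.4)·tan(-0.45)·0.25 = -1.9989
v' = 14.6000 − 2.2000·0.25 = 14.0500

(-13.1701, -11.0351, -1.9989, 14.0500)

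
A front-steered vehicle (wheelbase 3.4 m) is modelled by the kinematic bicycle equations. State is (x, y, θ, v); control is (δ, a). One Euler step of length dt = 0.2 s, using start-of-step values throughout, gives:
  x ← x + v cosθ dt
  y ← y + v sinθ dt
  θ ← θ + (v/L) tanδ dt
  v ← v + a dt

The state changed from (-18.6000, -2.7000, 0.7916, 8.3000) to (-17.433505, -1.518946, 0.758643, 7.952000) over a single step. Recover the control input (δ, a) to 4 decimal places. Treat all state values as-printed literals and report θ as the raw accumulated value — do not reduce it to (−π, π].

a = (v'−v)/dt = (-0.348000)/0.2 = -1.7400
Δθ = θ'−θ = -0.032957;  (v·dt/L) = 8.3000·0.2/3.4 = 0.488235
tan δ = Δθ·L/(v·dt) = -0.067502  →  δ = -0.0674

δ = -0.0674, a = -1.7400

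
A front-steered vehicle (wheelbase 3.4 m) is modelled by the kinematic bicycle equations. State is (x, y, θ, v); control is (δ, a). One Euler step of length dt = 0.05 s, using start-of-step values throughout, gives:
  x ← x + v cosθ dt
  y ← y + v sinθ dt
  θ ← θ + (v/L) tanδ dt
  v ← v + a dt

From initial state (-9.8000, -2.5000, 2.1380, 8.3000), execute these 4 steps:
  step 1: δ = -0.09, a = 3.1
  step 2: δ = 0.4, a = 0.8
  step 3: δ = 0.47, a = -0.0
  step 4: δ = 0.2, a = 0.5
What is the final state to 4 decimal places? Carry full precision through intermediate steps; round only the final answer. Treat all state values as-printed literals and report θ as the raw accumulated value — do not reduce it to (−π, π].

(-10.7536, -1.1102, 2.2683, 8.5200)

after step 1 (δ=-0.09, a=3.1): (-10.022969, -2.149986, 2.126985, 8.455000)
after step 2 (δ=0.4, a=0.8): (-10.246162, -1.790956, 2.179554, 8.495000)
after step 3 (δ=0.47, a=-0.0): (-10.489054, -1.442508, 2.243013, 8.495000)
after step 4 (δ=0.2, a=0.5): (-10.753556, -1.110166, 2.268337, 8.520000)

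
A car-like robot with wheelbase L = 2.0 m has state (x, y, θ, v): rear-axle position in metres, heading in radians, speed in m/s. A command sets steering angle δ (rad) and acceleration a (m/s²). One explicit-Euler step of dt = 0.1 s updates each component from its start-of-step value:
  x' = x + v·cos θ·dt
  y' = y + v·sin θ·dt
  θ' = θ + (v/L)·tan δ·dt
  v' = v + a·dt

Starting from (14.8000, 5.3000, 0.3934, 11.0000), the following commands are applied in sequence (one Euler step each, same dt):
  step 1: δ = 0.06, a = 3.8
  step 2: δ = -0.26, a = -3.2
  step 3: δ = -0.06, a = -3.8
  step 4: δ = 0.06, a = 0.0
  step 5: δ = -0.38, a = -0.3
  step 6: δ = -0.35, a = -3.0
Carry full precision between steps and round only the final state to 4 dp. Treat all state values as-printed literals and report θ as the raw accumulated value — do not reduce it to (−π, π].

(21.0446, 7.1020, -0.1337, 10.3500)

after step 1 (δ=0.06, a=3.8): (15.815972, 5.721664, 0.426440, 11.380000)
after step 2 (δ=-0.26, a=-3.2): (16.852058, 6.192377, 0.275073, 11.060000)
after step 3 (δ=-0.06, a=-3.8): (17.916478, 6.492786, 0.241854, 10.680000)
after step 4 (δ=0.06, a=0.0): (18.953395, 6.748575, 0.273932, 10.680000)
after step 5 (δ=-0.38, a=-0.3): (19.981574, 7.037489, 0.060646, 10.650000)
after step 6 (δ=-0.35, a=-3.0): (21.044616, 7.102037, -0.133732, 10.350000)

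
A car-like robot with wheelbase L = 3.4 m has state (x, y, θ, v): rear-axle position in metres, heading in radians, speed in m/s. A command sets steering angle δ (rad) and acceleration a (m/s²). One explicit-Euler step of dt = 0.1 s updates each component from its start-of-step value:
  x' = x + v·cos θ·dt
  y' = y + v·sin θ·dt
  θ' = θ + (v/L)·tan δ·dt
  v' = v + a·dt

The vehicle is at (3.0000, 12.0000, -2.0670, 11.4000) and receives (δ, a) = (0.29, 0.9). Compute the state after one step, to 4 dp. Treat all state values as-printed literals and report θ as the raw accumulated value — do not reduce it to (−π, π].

x' = 3.0000 + 11.4000·cos(-2.0670)·0.1 = 2.4573
y' = 12.0000 + 11.4000·sin(-2.0670)·0.1 = 10.9975
θ' = -2.0670 + (11.4000/3.4)·tan(0.29)·0.1 = -1.9669
v' = 11.4000 + 0.9000·0.1 = 11.4900

(2.4573, 10.9975, -1.9669, 11.4900)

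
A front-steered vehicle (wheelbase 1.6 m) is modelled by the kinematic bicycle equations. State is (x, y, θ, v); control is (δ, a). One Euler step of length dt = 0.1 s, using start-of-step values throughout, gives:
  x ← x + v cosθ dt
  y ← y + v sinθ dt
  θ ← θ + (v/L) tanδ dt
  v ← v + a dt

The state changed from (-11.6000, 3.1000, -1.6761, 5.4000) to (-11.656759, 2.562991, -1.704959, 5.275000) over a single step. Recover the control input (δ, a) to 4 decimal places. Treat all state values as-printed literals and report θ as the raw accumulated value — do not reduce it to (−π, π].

a = (v'−v)/dt = (-0.125000)/0.1 = -1.2500
Δθ = θ'−θ = -0.028859;  (v·dt/L) = 5.4000·0.1/1.6 = 0.337500
tan δ = Δθ·L/(v·dt) = -0.085508  →  δ = -0.0853

δ = -0.0853, a = -1.2500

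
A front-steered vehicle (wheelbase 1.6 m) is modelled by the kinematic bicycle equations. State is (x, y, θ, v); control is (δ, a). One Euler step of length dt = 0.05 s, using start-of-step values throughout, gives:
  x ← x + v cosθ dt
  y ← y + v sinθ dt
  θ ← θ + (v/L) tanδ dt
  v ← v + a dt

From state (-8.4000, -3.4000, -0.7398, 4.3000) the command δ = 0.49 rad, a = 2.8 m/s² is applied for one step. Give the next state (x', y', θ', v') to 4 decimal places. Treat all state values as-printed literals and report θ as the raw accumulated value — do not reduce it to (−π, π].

x' = -8.4000 + 4.3000·cos(-0.7398)·0.05 = -8.2412
y' = -3.4000 + 4.3000·sin(-0.7398)·0.05 = -3.5449
θ' = -0.7398 + (4.3000/1.6)·tan(0.49)·0.05 = -0.6681
v' = 4.3000 + 2.8000·0.05 = 4.4400

(-8.2412, -3.5449, -0.6681, 4.4400)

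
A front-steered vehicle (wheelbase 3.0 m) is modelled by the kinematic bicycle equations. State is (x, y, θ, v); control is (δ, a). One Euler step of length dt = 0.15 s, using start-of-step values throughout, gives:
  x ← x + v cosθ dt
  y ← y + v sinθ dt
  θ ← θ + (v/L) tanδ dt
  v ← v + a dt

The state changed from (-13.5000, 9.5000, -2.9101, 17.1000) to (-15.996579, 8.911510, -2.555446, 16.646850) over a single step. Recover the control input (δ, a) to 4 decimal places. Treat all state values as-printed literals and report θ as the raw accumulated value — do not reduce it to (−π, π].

δ = 0.3932, a = -3.0210

a = (v'−v)/dt = (-0.453150)/0.15 = -3.0210
Δθ = θ'−θ = 0.354654;  (v·dt/L) = 17.1000·0.15/3.0 = 0.855000
tan δ = Δθ·L/(v·dt) = 0.414800  →  δ = 0.3932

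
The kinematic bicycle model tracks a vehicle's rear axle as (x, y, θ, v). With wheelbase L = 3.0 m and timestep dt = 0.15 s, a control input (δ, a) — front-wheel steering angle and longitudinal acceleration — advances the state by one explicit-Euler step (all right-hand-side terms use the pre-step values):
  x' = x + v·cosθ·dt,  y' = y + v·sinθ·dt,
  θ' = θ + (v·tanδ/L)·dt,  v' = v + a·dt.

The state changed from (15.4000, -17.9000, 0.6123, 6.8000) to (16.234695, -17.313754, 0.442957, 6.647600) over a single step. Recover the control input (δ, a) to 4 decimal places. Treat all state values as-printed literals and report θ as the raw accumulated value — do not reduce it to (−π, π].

δ = -0.4621, a = -1.0160

a = (v'−v)/dt = (-0.152400)/0.15 = -1.0160
Δθ = θ'−θ = -0.169343;  (v·dt/L) = 6.8000·0.15/3.0 = 0.340000
tan δ = Δθ·L/(v·dt) = -0.498068  →  δ = -0.4621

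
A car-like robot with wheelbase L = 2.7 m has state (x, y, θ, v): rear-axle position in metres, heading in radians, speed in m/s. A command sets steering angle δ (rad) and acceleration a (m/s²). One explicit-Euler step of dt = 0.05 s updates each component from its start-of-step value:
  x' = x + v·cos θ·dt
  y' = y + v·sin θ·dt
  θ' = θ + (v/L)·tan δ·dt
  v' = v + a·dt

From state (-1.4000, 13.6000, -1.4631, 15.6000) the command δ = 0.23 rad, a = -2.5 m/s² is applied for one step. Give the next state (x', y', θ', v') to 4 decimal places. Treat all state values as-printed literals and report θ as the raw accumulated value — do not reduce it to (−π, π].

(-1.3162, 12.8245, -1.3955, 15.4750)

x' = -1.4000 + 15.6000·cos(-1.4631)·0.05 = -1.3162
y' = 13.6000 + 15.6000·sin(-1.4631)·0.05 = 12.8245
θ' = -1.4631 + (15.6000/2.7)·tan(0.23)·0.05 = -1.3955
v' = 15.6000 − 2.5000·0.05 = 15.4750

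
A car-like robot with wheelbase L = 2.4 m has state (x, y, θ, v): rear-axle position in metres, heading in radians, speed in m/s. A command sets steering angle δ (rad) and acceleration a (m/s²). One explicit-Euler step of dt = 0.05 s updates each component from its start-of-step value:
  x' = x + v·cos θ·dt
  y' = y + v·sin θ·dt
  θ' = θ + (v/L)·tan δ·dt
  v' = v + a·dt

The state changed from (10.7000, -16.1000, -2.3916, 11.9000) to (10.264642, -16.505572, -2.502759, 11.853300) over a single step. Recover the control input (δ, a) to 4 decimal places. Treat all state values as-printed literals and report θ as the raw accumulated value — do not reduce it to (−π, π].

a = (v'−v)/dt = (-0.046700)/0.05 = -0.9340
Δθ = θ'−θ = -0.111159;  (v·dt/L) = 11.9000·0.05/2.4 = 0.247917
tan δ = Δθ·L/(v·dt) = -0.448372  →  δ = -0.4215

δ = -0.4215, a = -0.9340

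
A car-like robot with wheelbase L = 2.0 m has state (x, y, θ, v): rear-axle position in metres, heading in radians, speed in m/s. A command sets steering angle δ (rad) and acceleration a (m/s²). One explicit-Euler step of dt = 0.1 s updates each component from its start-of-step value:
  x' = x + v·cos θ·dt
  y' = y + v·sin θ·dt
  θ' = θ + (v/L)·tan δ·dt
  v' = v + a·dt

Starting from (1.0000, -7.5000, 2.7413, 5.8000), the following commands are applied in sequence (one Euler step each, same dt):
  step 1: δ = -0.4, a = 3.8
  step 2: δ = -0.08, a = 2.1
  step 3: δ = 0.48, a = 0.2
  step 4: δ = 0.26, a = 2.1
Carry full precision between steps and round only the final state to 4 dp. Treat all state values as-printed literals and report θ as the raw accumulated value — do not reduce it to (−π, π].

(-1.2101, -6.3941, 2.8455, 6.6200)

after step 1 (δ=-0.4, a=3.8): (0.465851, -7.273981, 2.618690, 6.180000)
after step 2 (δ=-0.08, a=2.1): (-0.069568, -6.965354, 2.593917, 6.390000)
after step 3 (δ=0.48, a=0.2): (-0.615106, -6.632624, 2.760252, 6.410000)
after step 4 (δ=0.26, a=2.1): (-1.210061, -6.394066, 2.845512, 6.620000)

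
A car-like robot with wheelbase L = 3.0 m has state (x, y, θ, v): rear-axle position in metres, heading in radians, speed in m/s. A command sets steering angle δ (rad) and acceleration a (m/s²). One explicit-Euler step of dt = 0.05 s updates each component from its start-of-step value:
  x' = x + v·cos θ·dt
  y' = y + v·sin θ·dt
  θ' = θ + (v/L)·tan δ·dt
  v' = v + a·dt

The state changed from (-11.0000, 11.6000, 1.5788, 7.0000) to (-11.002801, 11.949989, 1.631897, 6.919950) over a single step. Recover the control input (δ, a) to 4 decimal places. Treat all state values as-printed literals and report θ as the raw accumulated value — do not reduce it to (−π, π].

a = (v'−v)/dt = (-0.080050)/0.05 = -1.6010
Δθ = θ'−θ = 0.053097;  (v·dt/L) = 7.0000·0.05/3.0 = 0.116667
tan δ = Δθ·L/(v·dt) = 0.455117  →  δ = 0.4271

δ = 0.4271, a = -1.6010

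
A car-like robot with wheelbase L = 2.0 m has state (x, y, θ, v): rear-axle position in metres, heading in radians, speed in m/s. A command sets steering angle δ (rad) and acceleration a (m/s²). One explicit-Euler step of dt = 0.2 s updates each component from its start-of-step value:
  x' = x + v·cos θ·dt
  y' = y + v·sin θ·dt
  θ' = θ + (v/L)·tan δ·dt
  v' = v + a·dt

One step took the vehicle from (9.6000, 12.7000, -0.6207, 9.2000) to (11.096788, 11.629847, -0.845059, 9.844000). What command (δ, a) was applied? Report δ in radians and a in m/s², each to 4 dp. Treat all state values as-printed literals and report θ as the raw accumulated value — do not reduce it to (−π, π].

δ = -0.2392, a = 3.2200

a = (v'−v)/dt = (0.644000)/0.2 = 3.2200
Δθ = θ'−θ = -0.224359;  (v·dt/L) = 9.2000·0.2/2.0 = 0.920000
tan δ = Δθ·L/(v·dt) = -0.243868  →  δ = -0.2392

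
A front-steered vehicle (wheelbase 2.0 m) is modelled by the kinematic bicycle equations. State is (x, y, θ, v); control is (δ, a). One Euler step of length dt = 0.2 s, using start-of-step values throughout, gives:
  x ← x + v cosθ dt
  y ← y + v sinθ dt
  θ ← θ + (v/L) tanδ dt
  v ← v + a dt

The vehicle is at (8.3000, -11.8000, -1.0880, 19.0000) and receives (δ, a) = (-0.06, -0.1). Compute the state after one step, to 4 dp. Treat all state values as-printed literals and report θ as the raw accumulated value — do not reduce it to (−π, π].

(10.0642, -15.1657, -1.2021, 18.9800)

x' = 8.3000 + 19.0000·cos(-1.0880)·0.2 = 10.0642
y' = -11.8000 + 19.0000·sin(-1.0880)·0.2 = -15.1657
θ' = -1.0880 + (19.0000/2.0)·tan(-0.06)·0.2 = -1.2021
v' = 19.0000 − 0.1000·0.2 = 18.9800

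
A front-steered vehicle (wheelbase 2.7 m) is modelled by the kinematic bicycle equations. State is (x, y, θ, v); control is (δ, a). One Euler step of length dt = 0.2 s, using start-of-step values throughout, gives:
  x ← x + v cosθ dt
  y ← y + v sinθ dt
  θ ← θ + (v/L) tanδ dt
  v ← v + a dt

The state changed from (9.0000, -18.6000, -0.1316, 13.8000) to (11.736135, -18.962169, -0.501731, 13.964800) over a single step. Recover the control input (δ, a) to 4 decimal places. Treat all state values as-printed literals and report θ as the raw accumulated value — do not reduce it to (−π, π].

a = (v'−v)/dt = (0.164800)/0.2 = 0.8240
Δθ = θ'−θ = -0.370131;  (v·dt/L) = 13.8000·0.2/2.7 = 1.022222
tan δ = Δθ·L/(v·dt) = -0.362085  →  δ = -0.3474

δ = -0.3474, a = 0.8240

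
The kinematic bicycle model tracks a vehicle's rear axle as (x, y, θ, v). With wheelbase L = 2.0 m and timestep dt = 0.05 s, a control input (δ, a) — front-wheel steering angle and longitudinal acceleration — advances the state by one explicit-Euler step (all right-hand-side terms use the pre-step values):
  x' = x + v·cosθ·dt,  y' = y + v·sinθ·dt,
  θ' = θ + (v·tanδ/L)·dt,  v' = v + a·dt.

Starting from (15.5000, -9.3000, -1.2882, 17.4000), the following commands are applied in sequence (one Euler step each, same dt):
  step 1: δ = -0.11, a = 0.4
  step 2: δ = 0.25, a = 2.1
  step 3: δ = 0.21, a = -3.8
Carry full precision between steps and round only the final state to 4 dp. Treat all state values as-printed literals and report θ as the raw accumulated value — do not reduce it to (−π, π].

(16.2420, -11.8070, -1.1317, 17.3350)

after step 1 (δ=-0.11, a=0.4): (15.742599, -10.135491, -1.336244, 17.420000)
after step 2 (δ=0.25, a=2.1): (15.945027, -10.982642, -1.225043, 17.525000)
after step 3 (δ=0.21, a=-3.8): (16.241993, -11.807036, -1.131659, 17.335000)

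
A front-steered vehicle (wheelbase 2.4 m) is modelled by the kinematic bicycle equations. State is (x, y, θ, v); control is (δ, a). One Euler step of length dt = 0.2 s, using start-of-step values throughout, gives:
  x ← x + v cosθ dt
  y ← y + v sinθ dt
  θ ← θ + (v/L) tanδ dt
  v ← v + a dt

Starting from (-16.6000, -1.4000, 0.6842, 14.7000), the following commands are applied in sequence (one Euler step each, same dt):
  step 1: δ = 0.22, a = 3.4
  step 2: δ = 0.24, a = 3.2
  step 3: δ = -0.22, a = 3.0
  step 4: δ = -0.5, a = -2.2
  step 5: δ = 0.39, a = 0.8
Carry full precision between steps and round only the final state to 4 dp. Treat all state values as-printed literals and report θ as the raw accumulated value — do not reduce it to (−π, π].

after step 1 (δ=0.22, a=3.4): (-14.321721, 0.458237, 0.958134, 15.380000)
after step 2 (δ=0.24, a=3.2): (-12.552874, 2.974773, 1.271779, 16.020000)
after step 3 (δ=-0.22, a=3.0): (-11.609035, 6.036600, 0.973247, 16.620000)
after step 4 (δ=-0.5, a=-2.2): (-9.738893, 8.784607, 0.216618, 16.180000)
after step 5 (δ=0.39, a=0.8): (-6.578519, 9.480115, 0.770857, 16.340000)

(-6.5785, 9.4801, 0.7709, 16.3400)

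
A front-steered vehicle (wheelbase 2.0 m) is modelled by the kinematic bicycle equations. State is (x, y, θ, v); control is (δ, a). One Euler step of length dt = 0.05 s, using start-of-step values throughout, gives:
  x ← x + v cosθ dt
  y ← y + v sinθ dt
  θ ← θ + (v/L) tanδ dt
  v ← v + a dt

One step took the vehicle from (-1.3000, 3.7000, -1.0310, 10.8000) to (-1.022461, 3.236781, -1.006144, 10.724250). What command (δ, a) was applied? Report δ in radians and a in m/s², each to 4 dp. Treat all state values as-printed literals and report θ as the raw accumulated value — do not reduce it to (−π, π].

a = (v'−v)/dt = (-0.075750)/0.05 = -1.5150
Δθ = θ'−θ = 0.024856;  (v·dt/L) = 10.8000·0.05/2.0 = 0.270000
tan δ = Δθ·L/(v·dt) = 0.092059  →  δ = 0.0918

δ = 0.0918, a = -1.5150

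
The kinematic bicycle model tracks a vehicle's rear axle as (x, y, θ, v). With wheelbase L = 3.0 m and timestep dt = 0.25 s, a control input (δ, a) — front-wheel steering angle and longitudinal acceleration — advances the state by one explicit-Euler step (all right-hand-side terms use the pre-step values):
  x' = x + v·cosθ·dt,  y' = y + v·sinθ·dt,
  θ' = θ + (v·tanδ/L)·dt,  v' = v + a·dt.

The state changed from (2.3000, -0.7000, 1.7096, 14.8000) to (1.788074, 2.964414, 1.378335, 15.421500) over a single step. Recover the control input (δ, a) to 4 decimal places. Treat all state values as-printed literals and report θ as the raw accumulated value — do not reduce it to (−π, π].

δ = -0.2624, a = 2.4860

a = (v'−v)/dt = (0.621500)/0.25 = 2.4860
Δθ = θ'−θ = -0.331265;  (v·dt/L) = 14.8000·0.25/3.0 = 1.233333
tan δ = Δθ·L/(v·dt) = -0.268593  →  δ = -0.2624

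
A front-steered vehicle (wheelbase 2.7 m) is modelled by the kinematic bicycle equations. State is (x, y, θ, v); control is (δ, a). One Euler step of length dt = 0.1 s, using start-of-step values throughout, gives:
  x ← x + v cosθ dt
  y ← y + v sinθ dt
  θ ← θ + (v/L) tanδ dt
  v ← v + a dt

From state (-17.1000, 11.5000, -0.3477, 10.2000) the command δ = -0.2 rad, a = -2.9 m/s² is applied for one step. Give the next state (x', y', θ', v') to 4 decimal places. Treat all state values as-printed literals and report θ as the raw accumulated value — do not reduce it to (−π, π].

(-16.1410, 11.1524, -0.4243, 9.9100)

x' = -17.1000 + 10.2000·cos(-0.3477)·0.1 = -16.1410
y' = 11.5000 + 10.2000·sin(-0.3477)·0.1 = 11.1524
θ' = -0.3477 + (10.2000/2.7)·tan(-0.2)·0.1 = -0.4243
v' = 10.2000 − 2.9000·0.1 = 9.9100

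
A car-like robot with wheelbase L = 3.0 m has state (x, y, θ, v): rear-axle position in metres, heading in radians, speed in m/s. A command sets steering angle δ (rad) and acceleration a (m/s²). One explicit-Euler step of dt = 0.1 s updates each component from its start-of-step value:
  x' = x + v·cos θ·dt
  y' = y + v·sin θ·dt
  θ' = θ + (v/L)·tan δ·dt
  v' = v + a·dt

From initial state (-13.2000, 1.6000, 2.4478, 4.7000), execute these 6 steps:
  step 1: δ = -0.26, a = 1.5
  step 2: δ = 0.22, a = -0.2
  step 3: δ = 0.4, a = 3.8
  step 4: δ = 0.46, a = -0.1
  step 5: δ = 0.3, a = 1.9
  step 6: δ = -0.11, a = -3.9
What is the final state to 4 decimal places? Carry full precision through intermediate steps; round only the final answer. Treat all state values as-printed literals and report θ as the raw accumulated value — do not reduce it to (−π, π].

(-15.6310, 3.3684, 2.6302, 5.0000)

after step 1 (δ=-0.26, a=1.5): (-13.561348, 1.900545, 2.406123, 4.850000)
after step 2 (δ=0.22, a=-0.2): (-13.920984, 2.225949, 2.442275, 4.830000)
after step 3 (δ=0.4, a=3.8): (-14.290615, 2.536854, 2.510345, 5.210000)
after step 4 (δ=0.46, a=-0.1): (-14.711214, 2.844323, 2.596388, 5.200000)
after step 5 (δ=0.3, a=1.9): (-15.155825, 3.113992, 2.650006, 5.390000)
after step 6 (δ=-0.11, a=-3.9): (-15.630999, 3.368413, 2.630163, 5.000000)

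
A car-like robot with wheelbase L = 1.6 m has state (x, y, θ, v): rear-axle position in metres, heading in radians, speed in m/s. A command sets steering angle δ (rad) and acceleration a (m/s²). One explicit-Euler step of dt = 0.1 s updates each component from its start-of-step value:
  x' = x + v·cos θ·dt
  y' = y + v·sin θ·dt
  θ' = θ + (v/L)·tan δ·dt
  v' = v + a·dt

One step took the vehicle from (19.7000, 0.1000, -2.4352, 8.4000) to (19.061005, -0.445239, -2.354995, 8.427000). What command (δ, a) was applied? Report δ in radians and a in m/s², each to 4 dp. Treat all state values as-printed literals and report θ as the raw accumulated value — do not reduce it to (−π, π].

δ = 0.1516, a = 0.2700

a = (v'−v)/dt = (0.027000)/0.1 = 0.2700
Δθ = θ'−θ = 0.080205;  (v·dt/L) = 8.4000·0.1/1.6 = 0.525000
tan δ = Δθ·L/(v·dt) = 0.152771  →  δ = 0.1516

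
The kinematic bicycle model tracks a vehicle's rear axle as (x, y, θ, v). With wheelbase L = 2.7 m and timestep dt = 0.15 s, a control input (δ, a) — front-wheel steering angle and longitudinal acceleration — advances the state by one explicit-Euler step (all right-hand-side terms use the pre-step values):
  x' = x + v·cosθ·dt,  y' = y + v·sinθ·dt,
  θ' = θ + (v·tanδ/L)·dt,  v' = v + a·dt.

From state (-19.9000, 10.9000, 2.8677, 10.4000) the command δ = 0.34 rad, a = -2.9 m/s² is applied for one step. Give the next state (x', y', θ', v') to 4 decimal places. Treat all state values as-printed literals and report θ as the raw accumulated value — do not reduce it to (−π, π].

(-21.4019, 11.3220, 3.0721, 9.9650)

x' = -19.9000 + 10.4000·cos(2.8677)·0.15 = -21.4019
y' = 10.9000 + 10.4000·sin(2.8677)·0.15 = 11.3220
θ' = 2.8677 + (10.4000/2.7)·tan(0.34)·0.15 = 3.0721
v' = 10.4000 − 2.9000·0.15 = 9.9650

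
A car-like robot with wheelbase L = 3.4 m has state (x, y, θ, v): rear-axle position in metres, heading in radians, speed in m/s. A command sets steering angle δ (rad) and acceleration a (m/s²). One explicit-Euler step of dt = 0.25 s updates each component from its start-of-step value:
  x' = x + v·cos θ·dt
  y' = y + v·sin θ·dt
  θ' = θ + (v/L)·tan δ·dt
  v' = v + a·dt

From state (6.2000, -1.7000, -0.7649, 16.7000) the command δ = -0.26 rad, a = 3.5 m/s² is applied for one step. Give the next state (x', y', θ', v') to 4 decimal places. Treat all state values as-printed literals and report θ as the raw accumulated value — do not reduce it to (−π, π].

(9.2121, -4.5910, -1.0916, 17.5750)

x' = 6.2000 + 16.7000·cos(-0.7649)·0.25 = 9.2121
y' = -1.7000 + 16.7000·sin(-0.7649)·0.25 = -4.5910
θ' = -0.7649 + (16.7000/3.4)·tan(-0.26)·0.25 = -1.0916
v' = 16.7000 + 3.5000·0.25 = 17.5750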